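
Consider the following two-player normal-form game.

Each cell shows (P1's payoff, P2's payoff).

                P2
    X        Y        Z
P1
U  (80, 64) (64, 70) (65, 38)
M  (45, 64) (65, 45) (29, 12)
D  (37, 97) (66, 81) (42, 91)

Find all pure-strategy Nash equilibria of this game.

No pure-strategy Nash equilibrium.

P1 against X: payoffs 80, 45, 37 → best response U.
P1 against Y: payoffs 64, 65, 66 → best response D.
P1 against Z: payoffs 65, 29, 42 → best response U.
P2 against U: payoffs 64, 70, 38 → best response Y.
P2 against M: payoffs 64, 45, 12 → best response X.
P2 against D: payoffs 97, 81, 91 → best response X.
No profile is a mutual best response for all players.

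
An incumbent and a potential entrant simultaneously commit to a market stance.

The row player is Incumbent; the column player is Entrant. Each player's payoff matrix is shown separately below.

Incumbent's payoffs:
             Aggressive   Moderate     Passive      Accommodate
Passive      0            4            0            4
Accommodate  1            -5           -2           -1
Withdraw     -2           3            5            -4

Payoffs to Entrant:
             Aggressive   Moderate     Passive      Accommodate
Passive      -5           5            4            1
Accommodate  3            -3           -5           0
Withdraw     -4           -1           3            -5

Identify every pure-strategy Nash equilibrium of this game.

(Passive, Moderate), (Accommodate, Aggressive), (Withdraw, Passive)

For each player, find the best response to each opponent profile; mutual best responses are the pure NE.
Incumbent against Aggressive: payoffs 0, 1, -2 → best response Accommodate.
Incumbent against Moderate: payoffs 4, -5, 3 → best response Passive.
Incumbent against Passive: payoffs 0, -2, 5 → best response Withdraw.
Incumbent against Accommodate: payoffs 4, -1, -4 → best response Passive.
Entrant against Passive: payoffs -5, 5, 4, 1 → best response Moderate.
Entrant against Accommodate: payoffs 3, -3, -5, 0 → best response Aggressive.
Entrant against Withdraw: payoffs -4, -1, 3, -5 → best response Passive.
Mutual best responses: (Passive, Moderate); (Accommodate, Aggressive); (Withdraw, Passive).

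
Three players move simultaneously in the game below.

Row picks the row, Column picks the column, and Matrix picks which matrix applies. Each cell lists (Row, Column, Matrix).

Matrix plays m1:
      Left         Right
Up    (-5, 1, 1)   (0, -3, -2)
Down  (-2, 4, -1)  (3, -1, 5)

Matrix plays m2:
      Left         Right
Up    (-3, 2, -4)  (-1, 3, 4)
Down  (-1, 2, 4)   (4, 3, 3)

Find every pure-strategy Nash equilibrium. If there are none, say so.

This game has no pure Nash equilibrium.

Row against (Left, m1): payoffs -5, -2 → best response Down.
Row against (Left, m2): payoffs -3, -1 → best response Down.
Row against (Right, m1): payoffs 0, 3 → best response Down.
Row against (Right, m2): payoffs -1, 4 → best response Down.
Column against (Up, m1): payoffs 1, -3 → best response Left.
Column against (Up, m2): payoffs 2, 3 → best response Right.
Column against (Down, m1): payoffs 4, -1 → best response Left.
Column against (Down, m2): payoffs 2, 3 → best response Right.
Matrix against (Up, Left): payoffs 1, -4 → best response m1.
Matrix against (Up, Right): payoffs -2, 4 → best response m2.
Matrix against (Down, Left): payoffs -1, 4 → best response m2.
Matrix against (Down, Right): payoffs 5, 3 → best response m1.
No profile is a mutual best response for all players.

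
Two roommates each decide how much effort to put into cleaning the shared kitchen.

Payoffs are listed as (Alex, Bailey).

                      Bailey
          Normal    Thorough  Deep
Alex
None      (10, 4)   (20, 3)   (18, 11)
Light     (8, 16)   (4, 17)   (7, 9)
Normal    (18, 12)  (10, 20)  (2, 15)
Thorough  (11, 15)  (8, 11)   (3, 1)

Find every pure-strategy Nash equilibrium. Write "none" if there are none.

(None, Deep)

Alex against Normal: payoffs 10, 8, 18, 11 → best response Normal.
Alex against Thorough: payoffs 20, 4, 10, 8 → best response None.
Alex against Deep: payoffs 18, 7, 2, 3 → best response None.
Bailey against None: payoffs 4, 3, 11 → best response Deep.
Bailey against Light: payoffs 16, 17, 9 → best response Thorough.
Bailey against Normal: payoffs 12, 20, 15 → best response Thorough.
Bailey against Thorough: payoffs 15, 11, 1 → best response Normal.
Mutual best responses: (None, Deep).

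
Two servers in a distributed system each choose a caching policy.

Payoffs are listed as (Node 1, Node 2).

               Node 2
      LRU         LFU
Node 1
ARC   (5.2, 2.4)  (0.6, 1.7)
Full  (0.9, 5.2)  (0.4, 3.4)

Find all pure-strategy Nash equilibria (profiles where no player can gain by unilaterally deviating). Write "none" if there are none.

The unique pure-strategy Nash equilibrium is (ARC, LRU).

For each player, find the best response to each opponent profile; mutual best responses are the pure NE.
Node 1 against LRU: payoffs 5.2, 0.9 → best response ARC.
Node 1 against LFU: payoffs 0.6, 0.4 → best response ARC.
Node 2 against ARC: payoffs 2.4, 1.7 → best response LRU.
Node 2 against Full: payoffs 5.2, 3.4 → best response LRU.
Mutual best responses: (ARC, LRU).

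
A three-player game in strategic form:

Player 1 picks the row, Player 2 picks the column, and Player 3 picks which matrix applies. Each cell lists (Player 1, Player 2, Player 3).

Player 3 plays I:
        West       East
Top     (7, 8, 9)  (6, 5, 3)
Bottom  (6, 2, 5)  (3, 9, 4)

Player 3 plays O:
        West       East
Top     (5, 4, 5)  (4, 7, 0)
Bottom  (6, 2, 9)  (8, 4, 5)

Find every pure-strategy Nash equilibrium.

For each player, find the best response to each opponent profile; mutual best responses are the pure NE.
Player 1 against (West, I): payoffs 7, 6 → best response Top.
Player 1 against (West, O): payoffs 5, 6 → best response Bottom.
Player 1 against (East, I): payoffs 6, 3 → best response Top.
Player 1 against (East, O): payoffs 4, 8 → best response Bottom.
Player 2 against (Top, I): payoffs 8, 5 → best response West.
Player 2 against (Top, O): payoffs 4, 7 → best response East.
Player 2 against (Bottom, I): payoffs 2, 9 → best response East.
Player 2 against (Bottom, O): payoffs 2, 4 → best response East.
Player 3 against (Top, West): payoffs 9, 5 → best response I.
Player 3 against (Top, East): payoffs 3, 0 → best response I.
Player 3 against (Bottom, West): payoffs 5, 9 → best response O.
Player 3 against (Bottom, East): payoffs 4, 5 → best response O.
Mutual best responses: (Top, West, I); (Bottom, East, O).

(Top, West, I); (Bottom, East, O)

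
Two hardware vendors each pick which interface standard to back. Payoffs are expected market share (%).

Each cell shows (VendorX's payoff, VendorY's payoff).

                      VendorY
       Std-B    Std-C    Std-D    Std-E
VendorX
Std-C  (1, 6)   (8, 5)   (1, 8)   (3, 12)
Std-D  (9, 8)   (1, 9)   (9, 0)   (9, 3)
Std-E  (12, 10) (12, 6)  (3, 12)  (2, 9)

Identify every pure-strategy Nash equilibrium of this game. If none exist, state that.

No pure-strategy Nash equilibrium.

VendorX against Std-B: payoffs 1, 9, 12 → best response Std-E.
VendorX against Std-C: payoffs 8, 1, 12 → best response Std-E.
VendorX against Std-D: payoffs 1, 9, 3 → best response Std-D.
VendorX against Std-E: payoffs 3, 9, 2 → best response Std-D.
VendorY against Std-C: payoffs 6, 5, 8, 12 → best response Std-E.
VendorY against Std-D: payoffs 8, 9, 0, 3 → best response Std-C.
VendorY against Std-E: payoffs 10, 6, 12, 9 → best response Std-D.
No profile is a mutual best response for all players.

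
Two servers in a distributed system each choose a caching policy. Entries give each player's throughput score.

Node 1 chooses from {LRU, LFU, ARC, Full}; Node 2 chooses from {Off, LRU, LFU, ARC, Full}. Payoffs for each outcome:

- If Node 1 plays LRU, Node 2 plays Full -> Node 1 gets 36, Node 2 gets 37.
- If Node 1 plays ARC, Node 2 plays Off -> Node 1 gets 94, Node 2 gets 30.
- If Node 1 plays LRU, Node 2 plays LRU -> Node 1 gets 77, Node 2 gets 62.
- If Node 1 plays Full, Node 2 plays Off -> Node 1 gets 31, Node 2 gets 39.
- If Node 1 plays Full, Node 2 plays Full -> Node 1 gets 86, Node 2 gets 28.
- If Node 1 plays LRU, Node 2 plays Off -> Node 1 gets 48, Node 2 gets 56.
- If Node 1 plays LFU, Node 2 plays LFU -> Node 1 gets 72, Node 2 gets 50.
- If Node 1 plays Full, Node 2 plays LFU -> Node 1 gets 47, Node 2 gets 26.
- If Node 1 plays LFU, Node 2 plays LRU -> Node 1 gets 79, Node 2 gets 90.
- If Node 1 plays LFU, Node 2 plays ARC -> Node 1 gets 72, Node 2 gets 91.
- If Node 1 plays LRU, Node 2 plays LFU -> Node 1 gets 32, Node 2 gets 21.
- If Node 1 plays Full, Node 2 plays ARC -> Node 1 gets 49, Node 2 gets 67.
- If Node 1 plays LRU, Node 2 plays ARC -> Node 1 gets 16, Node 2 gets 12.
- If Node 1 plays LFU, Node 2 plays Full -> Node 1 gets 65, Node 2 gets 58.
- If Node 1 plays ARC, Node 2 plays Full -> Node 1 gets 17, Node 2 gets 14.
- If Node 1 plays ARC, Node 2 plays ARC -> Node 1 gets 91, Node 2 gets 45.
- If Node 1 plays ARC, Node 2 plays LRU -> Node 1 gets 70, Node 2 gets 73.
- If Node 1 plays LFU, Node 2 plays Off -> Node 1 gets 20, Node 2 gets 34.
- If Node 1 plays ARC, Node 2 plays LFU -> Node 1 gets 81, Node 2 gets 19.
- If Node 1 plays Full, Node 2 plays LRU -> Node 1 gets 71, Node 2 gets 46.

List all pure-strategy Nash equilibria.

none

For each strategy profile, look for a profitable unilateral deviation.
(LRU, Off): Node 1 can switch to ARC (48 → 94). Not NE.
(LRU, LRU): Node 1 can switch to LFU (77 → 79). Not NE.
(LRU, LFU): Node 1 can switch to LFU (32 → 72). Not NE.
(LRU, ARC): Node 1 can switch to LFU (16 → 72). Not NE.
(LRU, Full): Node 1 can switch to LFU (36 → 65). Not NE.
(LFU, Off): Node 1 can switch to LRU (20 → 48). Not NE.
(LFU, LRU): Node 2 can switch to ARC (90 → 91). Not NE.
(LFU, LFU): Node 1 can switch to ARC (72 → 81). Not NE.
(The remaining 12 profiles each have a profitable deviation by the same check.)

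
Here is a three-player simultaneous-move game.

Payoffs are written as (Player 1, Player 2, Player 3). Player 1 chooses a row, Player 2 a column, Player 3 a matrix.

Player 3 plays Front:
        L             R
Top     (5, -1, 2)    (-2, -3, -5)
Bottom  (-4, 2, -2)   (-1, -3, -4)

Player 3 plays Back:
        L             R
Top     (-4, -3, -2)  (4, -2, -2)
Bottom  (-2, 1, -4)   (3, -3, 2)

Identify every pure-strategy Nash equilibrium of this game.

(Top, L, Front): Player 1 gets 5, best alternative -4; Player 2 gets -1, best alternative -3; Player 3 gets 2, best alternative -2. No profitable deviation — NE.
(Top, L, Back): Player 1 can switch to Bottom (-4 → -2). Not NE.
(Top, R, Front): Player 1 can switch to Bottom (-2 → -1). Not NE.
(Top, R, Back): Player 1 gets 4, best alternative 3; Player 2 gets -2, best alternative -3; Player 3 gets -2, best alternative -5. No profitable deviation — NE.
(Bottom, L, Front): Player 1 can switch to Top (-4 → 5). Not NE.
(Bottom, L, Back): Player 3 can switch to Front (-4 → -2). Not NE.
(Bottom, R, Front): Player 2 can switch to L (-3 → 2). Not NE.
(Bottom, R, Back): Player 1 can switch to Top (3 → 4). Not NE.

(Top, L, Front); (Top, R, Back)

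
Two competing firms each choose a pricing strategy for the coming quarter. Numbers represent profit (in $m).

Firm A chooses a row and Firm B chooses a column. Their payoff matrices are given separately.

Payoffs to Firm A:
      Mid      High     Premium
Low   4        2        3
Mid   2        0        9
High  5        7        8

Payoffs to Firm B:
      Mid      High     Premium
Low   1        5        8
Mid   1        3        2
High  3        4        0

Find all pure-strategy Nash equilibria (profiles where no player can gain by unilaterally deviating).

Mark each player's best response to every combination of opponents' strategies; a profile where every player is best-responding is a pure Nash equilibrium.
Firm A against Mid: payoffs 4, 2, 5 → best response High.
Firm A against High: payoffs 2, 0, 7 → best response High.
Firm A against Premium: payoffs 3, 9, 8 → best response Mid.
Firm B against Low: payoffs 1, 5, 8 → best response Premium.
Firm B against Mid: payoffs 1, 3, 2 → best response High.
Firm B against High: payoffs 3, 4, 0 → best response High.
Mutual best responses: (High, High).

The unique pure-strategy Nash equilibrium is (High, High).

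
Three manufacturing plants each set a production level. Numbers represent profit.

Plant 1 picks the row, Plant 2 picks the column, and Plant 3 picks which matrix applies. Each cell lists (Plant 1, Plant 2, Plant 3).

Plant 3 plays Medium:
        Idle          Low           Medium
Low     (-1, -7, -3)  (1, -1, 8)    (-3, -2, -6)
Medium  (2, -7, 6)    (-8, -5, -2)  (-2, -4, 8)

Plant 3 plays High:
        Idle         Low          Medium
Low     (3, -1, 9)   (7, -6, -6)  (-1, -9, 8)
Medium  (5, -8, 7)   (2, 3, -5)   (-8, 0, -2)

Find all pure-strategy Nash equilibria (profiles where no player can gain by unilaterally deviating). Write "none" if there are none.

Plant 1 against (Idle, Medium): payoffs -1, 2 → best response Medium.
Plant 1 against (Idle, High): payoffs 3, 5 → best response Medium.
Plant 1 against (Low, Medium): payoffs 1, -8 → best response Low.
Plant 1 against (Low, High): payoffs 7, 2 → best response Low.
Plant 1 against (Medium, Medium): payoffs -3, -2 → best response Medium.
Plant 1 against (Medium, High): payoffs -1, -8 → best response Low.
Plant 2 against (Low, Medium): payoffs -7, -1, -2 → best response Low.
Plant 2 against (Low, High): payoffs -1, -6, -9 → best response Idle.
Plant 2 against (Medium, Medium): payoffs -7, -5, -4 → best response Medium.
Plant 2 against (Medium, High): payoffs -8, 3, 0 → best response Low.
Plant 3 against (Low, Idle): payoffs -3, 9 → best response High.
Plant 3 against (Low, Low): payoffs 8, -6 → best response Medium.
Plant 3 against (Low, Medium): payoffs -6, 8 → best response High.
Plant 3 against (Medium, Idle): payoffs 6, 7 → best response High.
Plant 3 against (Medium, Low): payoffs -2, -5 → best response Medium.
Plant 3 against (Medium, Medium): payoffs 8, -2 → best response Medium.
Mutual best responses: (Low, Low, Medium); (Medium, Medium, Medium).

The pure Nash equilibria are (Low, Low, Medium) and (Medium, Medium, Medium).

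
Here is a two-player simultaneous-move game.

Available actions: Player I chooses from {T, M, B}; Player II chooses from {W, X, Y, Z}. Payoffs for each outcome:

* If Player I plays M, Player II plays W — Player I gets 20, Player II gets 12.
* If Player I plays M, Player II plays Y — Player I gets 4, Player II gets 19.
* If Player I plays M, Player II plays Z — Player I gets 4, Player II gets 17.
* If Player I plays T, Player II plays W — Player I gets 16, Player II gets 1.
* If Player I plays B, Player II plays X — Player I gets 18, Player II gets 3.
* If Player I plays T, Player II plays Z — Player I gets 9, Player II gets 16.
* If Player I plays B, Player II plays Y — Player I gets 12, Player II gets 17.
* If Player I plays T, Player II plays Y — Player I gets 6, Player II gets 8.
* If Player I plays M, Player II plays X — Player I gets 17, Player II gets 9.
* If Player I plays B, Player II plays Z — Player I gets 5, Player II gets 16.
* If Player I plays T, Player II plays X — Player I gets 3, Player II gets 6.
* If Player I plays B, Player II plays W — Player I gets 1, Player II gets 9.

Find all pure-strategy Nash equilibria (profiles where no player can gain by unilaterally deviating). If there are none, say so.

Pure-strategy Nash equilibria: (T, Z), (B, Y)

For each player, find the best response to each opponent profile; mutual best responses are the pure NE.
Player I against W: payoffs 16, 20, 1 → best response M.
Player I against X: payoffs 3, 17, 18 → best response B.
Player I against Y: payoffs 6, 4, 12 → best response B.
Player I against Z: payoffs 9, 4, 5 → best response T.
Player II against T: payoffs 1, 6, 8, 16 → best response Z.
Player II against M: payoffs 12, 9, 19, 17 → best response Y.
Player II against B: payoffs 9, 3, 17, 16 → best response Y.
Mutual best responses: (T, Z); (B, Y).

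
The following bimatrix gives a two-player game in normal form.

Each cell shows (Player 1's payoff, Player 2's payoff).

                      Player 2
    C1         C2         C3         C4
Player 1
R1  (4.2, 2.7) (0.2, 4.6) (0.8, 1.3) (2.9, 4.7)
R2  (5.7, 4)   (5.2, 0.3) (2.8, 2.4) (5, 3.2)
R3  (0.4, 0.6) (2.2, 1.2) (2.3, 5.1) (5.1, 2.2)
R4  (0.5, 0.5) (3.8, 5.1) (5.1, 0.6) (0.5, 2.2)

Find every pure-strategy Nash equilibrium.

(R2, C1)

For each player, find the best response to each opponent profile; mutual best responses are the pure NE.
Player 1 against C1: payoffs 4.2, 5.7, 0.4, 0.5 → best response R2.
Player 1 against C2: payoffs 0.2, 5.2, 2.2, 3.8 → best response R2.
Player 1 against C3: payoffs 0.8, 2.8, 2.3, 5.1 → best response R4.
Player 1 against C4: payoffs 2.9, 5, 5.1, 0.5 → best response R3.
Player 2 against R1: payoffs 2.7, 4.6, 1.3, 4.7 → best response C4.
Player 2 against R2: payoffs 4, 0.3, 2.4, 3.2 → best response C1.
Player 2 against R3: payoffs 0.6, 1.2, 5.1, 2.2 → best response C3.
Player 2 against R4: payoffs 0.5, 5.1, 0.6, 2.2 → best response C2.
Mutual best responses: (R2, C1).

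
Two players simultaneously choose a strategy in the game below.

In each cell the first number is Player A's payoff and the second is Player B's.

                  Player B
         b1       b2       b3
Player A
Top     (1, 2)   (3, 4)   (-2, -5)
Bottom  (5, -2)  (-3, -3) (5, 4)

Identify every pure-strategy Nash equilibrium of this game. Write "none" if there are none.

For each strategy profile, look for a profitable unilateral deviation.
(Top, b1): Player A can switch to Bottom (1 → 5). Not NE.
(Top, b2): Player A gets 3, best alternative -3; Player B gets 4, best alternative 2. No profitable deviation — NE.
(Top, b3): Player A can switch to Bottom (-2 → 5). Not NE.
(Bottom, b1): Player B can switch to b3 (-2 → 4). Not NE.
(Bottom, b2): Player A can switch to Top (-3 → 3). Not NE.
(Bottom, b3): Player A gets 5, best alternative -2; Player B gets 4, best alternative -2. No profitable deviation — NE.

Pure-strategy Nash equilibria: (Top, b2); (Bottom, b3)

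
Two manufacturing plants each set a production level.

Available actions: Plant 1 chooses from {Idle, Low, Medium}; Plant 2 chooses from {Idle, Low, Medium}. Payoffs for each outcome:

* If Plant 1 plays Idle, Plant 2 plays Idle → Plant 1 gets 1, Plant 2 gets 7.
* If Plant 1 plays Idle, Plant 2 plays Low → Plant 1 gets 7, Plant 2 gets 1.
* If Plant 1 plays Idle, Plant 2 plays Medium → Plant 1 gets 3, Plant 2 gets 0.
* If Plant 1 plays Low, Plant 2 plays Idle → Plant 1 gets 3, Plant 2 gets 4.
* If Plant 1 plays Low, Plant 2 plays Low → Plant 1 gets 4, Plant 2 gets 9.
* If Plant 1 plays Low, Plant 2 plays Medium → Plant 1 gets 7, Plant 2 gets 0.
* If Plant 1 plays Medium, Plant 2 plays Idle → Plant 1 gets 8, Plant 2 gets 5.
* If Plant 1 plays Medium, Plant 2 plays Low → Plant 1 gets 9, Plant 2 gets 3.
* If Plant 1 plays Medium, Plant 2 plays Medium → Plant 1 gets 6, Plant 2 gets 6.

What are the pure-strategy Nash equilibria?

This game has no pure Nash equilibrium.

Mark each player's best response to every combination of opponents' strategies; a profile where every player is best-responding is a pure Nash equilibrium.
Plant 1 against Idle: payoffs 1, 3, 8 → best response Medium.
Plant 1 against Low: payoffs 7, 4, 9 → best response Medium.
Plant 1 against Medium: payoffs 3, 7, 6 → best response Low.
Plant 2 against Idle: payoffs 7, 1, 0 → best response Idle.
Plant 2 against Low: payoffs 4, 9, 0 → best response Low.
Plant 2 against Medium: payoffs 5, 3, 6 → best response Medium.
No profile is a mutual best response for all players.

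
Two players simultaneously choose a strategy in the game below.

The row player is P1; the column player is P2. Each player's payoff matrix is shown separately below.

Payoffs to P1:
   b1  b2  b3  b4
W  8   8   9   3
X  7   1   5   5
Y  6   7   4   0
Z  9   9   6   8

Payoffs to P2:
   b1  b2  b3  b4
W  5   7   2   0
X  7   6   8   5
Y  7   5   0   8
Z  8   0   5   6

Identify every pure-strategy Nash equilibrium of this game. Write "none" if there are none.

Pure NE: (Z, b1)

(W, b1): P1 can switch to Z (8 → 9). Not NE.
(W, b2): P1 can switch to Z (8 → 9). Not NE.
(W, b3): P2 can switch to b1 (2 → 5). Not NE.
(W, b4): P1 can switch to X (3 → 5). Not NE.
(X, b1): P1 can switch to W (7 → 8). Not NE.
(X, b2): P1 can switch to W (1 → 8). Not NE.
(Z, b1): P1 gets 9, best alternative 8; P2 gets 8, best alternative 6. No profitable deviation — NE.
(The remaining 9 profiles each have a profitable deviation by the same check.)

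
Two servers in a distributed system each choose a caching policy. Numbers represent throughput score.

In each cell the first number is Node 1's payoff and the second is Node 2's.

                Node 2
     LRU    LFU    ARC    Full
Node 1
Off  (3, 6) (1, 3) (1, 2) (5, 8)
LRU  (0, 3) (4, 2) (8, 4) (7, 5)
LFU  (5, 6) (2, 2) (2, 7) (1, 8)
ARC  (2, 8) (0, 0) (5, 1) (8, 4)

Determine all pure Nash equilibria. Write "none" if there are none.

There is no pure-strategy Nash equilibrium.

(Off, LRU): Node 1 can switch to LFU (3 → 5). Not NE.
(Off, LFU): Node 1 can switch to LRU (1 → 4). Not NE.
(Off, ARC): Node 1 can switch to LRU (1 → 8). Not NE.
(Off, Full): Node 1 can switch to LRU (5 → 7). Not NE.
(LRU, LRU): Node 1 can switch to Off (0 → 3). Not NE.
(LRU, LFU): Node 2 can switch to LRU (2 → 3). Not NE.
(LRU, ARC): Node 2 can switch to Full (4 → 5). Not NE.
(LRU, Full): Node 1 can switch to ARC (7 → 8). Not NE.
(LFU, LRU): Node 2 can switch to ARC (6 → 7). Not NE.
(LFU, LFU): Node 1 can switch to LRU (2 → 4). Not NE.
(The remaining 6 profiles each have a profitable deviation by the same check.)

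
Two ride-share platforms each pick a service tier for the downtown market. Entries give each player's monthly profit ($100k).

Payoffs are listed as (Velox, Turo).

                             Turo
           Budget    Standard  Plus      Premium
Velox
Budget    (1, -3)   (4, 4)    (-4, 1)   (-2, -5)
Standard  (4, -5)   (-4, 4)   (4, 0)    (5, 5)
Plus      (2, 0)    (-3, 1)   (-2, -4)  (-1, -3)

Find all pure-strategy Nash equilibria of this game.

(Budget, Standard), (Standard, Premium)

(Budget, Budget): Velox can switch to Standard (1 → 4). Not NE.
(Budget, Standard): Velox gets 4, best alternative -3; Turo gets 4, best alternative 1. No profitable deviation — NE.
(Budget, Plus): Velox can switch to Standard (-4 → 4). Not NE.
(Budget, Premium): Velox can switch to Standard (-2 → 5). Not NE.
(Standard, Budget): Turo can switch to Standard (-5 → 4). Not NE.
(Standard, Standard): Velox can switch to Budget (-4 → 4). Not NE.
(Standard, Plus): Turo can switch to Standard (0 → 4). Not NE.
(Standard, Premium): Velox gets 5, best alternative -1; Turo gets 5, best alternative 4. No profitable deviation — NE.
(The remaining 4 profiles each have a profitable deviation by the same check.)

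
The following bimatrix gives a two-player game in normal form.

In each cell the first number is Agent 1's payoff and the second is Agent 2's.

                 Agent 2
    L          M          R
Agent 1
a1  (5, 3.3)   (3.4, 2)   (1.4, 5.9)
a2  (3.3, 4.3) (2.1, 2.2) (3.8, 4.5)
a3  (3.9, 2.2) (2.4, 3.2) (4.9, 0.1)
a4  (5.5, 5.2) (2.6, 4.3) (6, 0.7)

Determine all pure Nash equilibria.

(a4, L)

Agent 1 against L: payoffs 5, 3.3, 3.9, 5.5 → best response a4.
Agent 1 against M: payoffs 3.4, 2.1, 2.4, 2.6 → best response a1.
Agent 1 against R: payoffs 1.4, 3.8, 4.9, 6 → best response a4.
Agent 2 against a1: payoffs 3.3, 2, 5.9 → best response R.
Agent 2 against a2: payoffs 4.3, 2.2, 4.5 → best response R.
Agent 2 against a3: payoffs 2.2, 3.2, 0.1 → best response M.
Agent 2 against a4: payoffs 5.2, 4.3, 0.7 → best response L.
Mutual best responses: (a4, L).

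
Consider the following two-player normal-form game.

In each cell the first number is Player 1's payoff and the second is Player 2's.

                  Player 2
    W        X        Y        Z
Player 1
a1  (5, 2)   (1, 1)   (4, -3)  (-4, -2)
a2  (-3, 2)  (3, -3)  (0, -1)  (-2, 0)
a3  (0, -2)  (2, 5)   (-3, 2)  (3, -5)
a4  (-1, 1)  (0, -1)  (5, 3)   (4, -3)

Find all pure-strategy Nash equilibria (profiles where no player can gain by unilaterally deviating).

For each player, find the best response to each opponent profile; mutual best responses are the pure NE.
Player 1 against W: payoffs 5, -3, 0, -1 → best response a1.
Player 1 against X: payoffs 1, 3, 2, 0 → best response a2.
Player 1 against Y: payoffs 4, 0, -3, 5 → best response a4.
Player 1 against Z: payoffs -4, -2, 3, 4 → best response a4.
Player 2 against a1: payoffs 2, 1, -3, -2 → best response W.
Player 2 against a2: payoffs 2, -3, -1, 0 → best response W.
Player 2 against a3: payoffs -2, 5, 2, -5 → best response X.
Player 2 against a4: payoffs 1, -1, 3, -3 → best response Y.
Mutual best responses: (a1, W); (a4, Y).

Pure-strategy Nash equilibria: (a1, W); (a4, Y)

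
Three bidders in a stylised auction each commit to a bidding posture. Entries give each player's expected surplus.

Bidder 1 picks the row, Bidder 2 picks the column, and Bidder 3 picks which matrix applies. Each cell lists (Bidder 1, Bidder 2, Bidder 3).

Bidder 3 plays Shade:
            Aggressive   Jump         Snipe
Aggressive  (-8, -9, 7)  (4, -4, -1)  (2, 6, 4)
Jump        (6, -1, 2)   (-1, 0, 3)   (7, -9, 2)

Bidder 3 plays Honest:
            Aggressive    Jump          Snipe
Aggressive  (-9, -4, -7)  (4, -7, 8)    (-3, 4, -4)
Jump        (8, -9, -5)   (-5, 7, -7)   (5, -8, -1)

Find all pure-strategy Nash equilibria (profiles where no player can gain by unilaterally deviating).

Mark each player's best response to every combination of opponents' strategies; a profile where every player is best-responding is a pure Nash equilibrium.
Bidder 1 against (Aggressive, Shade): payoffs -8, 6 → best response Jump.
Bidder 1 against (Aggressive, Honest): payoffs -9, 8 → best response Jump.
Bidder 1 against (Jump, Shade): payoffs 4, -1 → best response Aggressive.
Bidder 1 against (Jump, Honest): payoffs 4, -5 → best response Aggressive.
Bidder 1 against (Snipe, Shade): payoffs 2, 7 → best response Jump.
Bidder 1 against (Snipe, Honest): payoffs -3, 5 → best response Jump.
Bidder 2 against (Aggressive, Shade): payoffs -9, -4, 6 → best response Snipe.
Bidder 2 against (Aggressive, Honest): payoffs -4, -7, 4 → best response Snipe.
Bidder 2 against (Jump, Shade): payoffs -1, 0, -9 → best response Jump.
Bidder 2 against (Jump, Honest): payoffs -9, 7, -8 → best response Jump.
Bidder 3 against (Aggressive, Aggressive): payoffs 7, -7 → best response Shade.
Bidder 3 against (Aggressive, Jump): payoffs -1, 8 → best response Honest.
Bidder 3 against (Aggressive, Snipe): payoffs 4, -4 → best response Shade.
Bidder 3 against (Jump, Aggressive): payoffs 2, -5 → best response Shade.
Bidder 3 against (Jump, Jump): payoffs 3, -7 → best response Shade.
Bidder 3 against (Jump, Snipe): payoffs 2, -1 → best response Shade.
No profile is a mutual best response for all players.

No pure-strategy Nash equilibrium.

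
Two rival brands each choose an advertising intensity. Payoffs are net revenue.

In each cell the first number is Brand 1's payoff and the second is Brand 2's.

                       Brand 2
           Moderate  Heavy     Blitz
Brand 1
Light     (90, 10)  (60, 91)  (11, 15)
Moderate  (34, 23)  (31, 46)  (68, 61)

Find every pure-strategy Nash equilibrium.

(Light, Heavy), (Moderate, Blitz)

Brand 1 against Moderate: payoffs 90, 34 → best response Light.
Brand 1 against Heavy: payoffs 60, 31 → best response Light.
Brand 1 against Blitz: payoffs 11, 68 → best response Moderate.
Brand 2 against Light: payoffs 10, 91, 15 → best response Heavy.
Brand 2 against Moderate: payoffs 23, 46, 61 → best response Blitz.
Mutual best responses: (Light, Heavy); (Moderate, Blitz).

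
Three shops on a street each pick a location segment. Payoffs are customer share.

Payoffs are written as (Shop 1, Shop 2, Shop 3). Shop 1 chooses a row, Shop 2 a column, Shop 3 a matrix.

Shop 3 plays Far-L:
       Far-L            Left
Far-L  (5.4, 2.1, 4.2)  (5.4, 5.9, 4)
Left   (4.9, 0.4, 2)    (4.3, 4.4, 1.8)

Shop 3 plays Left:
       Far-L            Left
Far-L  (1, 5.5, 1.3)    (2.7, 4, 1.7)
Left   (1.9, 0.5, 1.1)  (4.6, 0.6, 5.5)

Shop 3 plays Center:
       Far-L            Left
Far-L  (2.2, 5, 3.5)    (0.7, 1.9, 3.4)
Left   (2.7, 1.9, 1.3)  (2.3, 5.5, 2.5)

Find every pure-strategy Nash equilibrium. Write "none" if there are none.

The pure Nash equilibria are (Far-L, Left, Far-L) and (Left, Left, Left).

(Far-L, Far-L, Far-L): Shop 2 can switch to Left (2.1 → 5.9). Not NE.
(Far-L, Far-L, Left): Shop 1 can switch to Left (1 → 1.9). Not NE.
(Far-L, Far-L, Center): Shop 1 can switch to Left (2.2 → 2.7). Not NE.
(Far-L, Left, Far-L): Shop 1 gets 5.4, best alternative 4.3; Shop 2 gets 5.9, best alternative 2.1; Shop 3 gets 4, best alternative 3.4. No profitable deviation — NE.
(Far-L, Left, Left): Shop 1 can switch to Left (2.7 → 4.6). Not NE.
(Far-L, Left, Center): Shop 1 can switch to Left (0.7 → 2.3). Not NE.
(Left, Far-L, Far-L): Shop 1 can switch to Far-L (4.9 → 5.4). Not NE.
(Left, Left, Left): Shop 1 gets 4.6, best alternative 2.7; Shop 2 gets 0.6, best alternative 0.5; Shop 3 gets 5.5, best alternative 2.5. No profitable deviation — NE.
(The remaining 4 profiles each have a profitable deviation by the same check.)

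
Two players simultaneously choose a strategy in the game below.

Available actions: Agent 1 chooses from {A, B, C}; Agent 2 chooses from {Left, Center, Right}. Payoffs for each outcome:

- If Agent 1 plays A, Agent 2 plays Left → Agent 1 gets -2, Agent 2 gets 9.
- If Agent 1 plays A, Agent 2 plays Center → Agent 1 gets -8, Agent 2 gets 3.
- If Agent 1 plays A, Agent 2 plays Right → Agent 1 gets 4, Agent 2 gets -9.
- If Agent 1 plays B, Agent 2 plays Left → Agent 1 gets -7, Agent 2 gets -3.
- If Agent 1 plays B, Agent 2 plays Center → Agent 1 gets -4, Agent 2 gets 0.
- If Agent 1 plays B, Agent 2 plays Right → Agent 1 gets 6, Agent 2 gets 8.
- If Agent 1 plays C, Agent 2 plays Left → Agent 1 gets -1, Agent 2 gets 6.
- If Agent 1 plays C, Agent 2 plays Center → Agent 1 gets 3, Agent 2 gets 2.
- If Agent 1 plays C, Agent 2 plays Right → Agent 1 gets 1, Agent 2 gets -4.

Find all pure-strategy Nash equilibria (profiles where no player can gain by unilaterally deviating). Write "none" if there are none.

The pure Nash equilibria are (B, Right), (C, Left).

For each player, find the best response to each opponent profile; mutual best responses are the pure NE.
Agent 1 against Left: payoffs -2, -7, -1 → best response C.
Agent 1 against Center: payoffs -8, -4, 3 → best response C.
Agent 1 against Right: payoffs 4, 6, 1 → best response B.
Agent 2 against A: payoffs 9, 3, -9 → best response Left.
Agent 2 against B: payoffs -3, 0, 8 → best response Right.
Agent 2 against C: payoffs 6, 2, -4 → best response Left.
Mutual best responses: (B, Right); (C, Left).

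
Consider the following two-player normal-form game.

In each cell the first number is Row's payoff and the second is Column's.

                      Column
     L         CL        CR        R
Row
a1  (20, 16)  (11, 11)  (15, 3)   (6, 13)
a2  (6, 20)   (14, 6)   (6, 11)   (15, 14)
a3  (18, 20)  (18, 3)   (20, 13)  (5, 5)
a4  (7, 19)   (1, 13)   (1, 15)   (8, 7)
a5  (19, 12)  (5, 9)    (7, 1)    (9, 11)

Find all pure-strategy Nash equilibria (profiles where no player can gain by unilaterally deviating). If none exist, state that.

(a1, L)

Row against L: payoffs 20, 6, 18, 7, 19 → best response a1.
Row against CL: payoffs 11, 14, 18, 1, 5 → best response a3.
Row against CR: payoffs 15, 6, 20, 1, 7 → best response a3.
Row against R: payoffs 6, 15, 5, 8, 9 → best response a2.
Column against a1: payoffs 16, 11, 3, 13 → best response L.
Column against a2: payoffs 20, 6, 11, 14 → best response L.
Column against a3: payoffs 20, 3, 13, 5 → best response L.
Column against a4: payoffs 19, 13, 15, 7 → best response L.
Column against a5: payoffs 12, 9, 1, 11 → best response L.
Mutual best responses: (a1, L).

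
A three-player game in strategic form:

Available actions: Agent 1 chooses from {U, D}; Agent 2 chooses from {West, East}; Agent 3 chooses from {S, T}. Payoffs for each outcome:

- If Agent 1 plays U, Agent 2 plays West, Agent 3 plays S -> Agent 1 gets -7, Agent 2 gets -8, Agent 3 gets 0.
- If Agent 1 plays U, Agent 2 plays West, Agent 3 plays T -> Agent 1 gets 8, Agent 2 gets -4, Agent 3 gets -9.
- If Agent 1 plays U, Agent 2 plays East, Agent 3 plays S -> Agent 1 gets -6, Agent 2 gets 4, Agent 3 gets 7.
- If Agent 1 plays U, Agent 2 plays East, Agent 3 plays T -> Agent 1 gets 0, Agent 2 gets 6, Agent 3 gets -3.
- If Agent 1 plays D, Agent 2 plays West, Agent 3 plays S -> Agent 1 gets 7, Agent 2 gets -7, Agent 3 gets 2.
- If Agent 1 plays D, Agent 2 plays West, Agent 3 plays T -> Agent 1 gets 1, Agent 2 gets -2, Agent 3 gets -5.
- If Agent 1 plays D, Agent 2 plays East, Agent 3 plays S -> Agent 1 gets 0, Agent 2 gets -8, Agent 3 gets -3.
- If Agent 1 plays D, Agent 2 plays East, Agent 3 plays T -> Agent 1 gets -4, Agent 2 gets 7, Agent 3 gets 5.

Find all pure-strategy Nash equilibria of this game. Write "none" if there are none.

(U, West, S): Agent 1 can switch to D (-7 → 7). Not NE.
(U, West, T): Agent 2 can switch to East (-4 → 6). Not NE.
(U, East, S): Agent 1 can switch to D (-6 → 0). Not NE.
(U, East, T): Agent 3 can switch to S (-3 → 7). Not NE.
(D, West, S): Agent 1 gets 7, best alternative -7; Agent 2 gets -7, best alternative -8; Agent 3 gets 2, best alternative -5. No profitable deviation — NE.
(D, West, T): Agent 1 can switch to U (1 → 8). Not NE.
(D, East, S): Agent 2 can switch to West (-8 → -7). Not NE.
(D, East, T): Agent 1 can switch to U (-4 → 0). Not NE.

Pure NE: (D, West, S)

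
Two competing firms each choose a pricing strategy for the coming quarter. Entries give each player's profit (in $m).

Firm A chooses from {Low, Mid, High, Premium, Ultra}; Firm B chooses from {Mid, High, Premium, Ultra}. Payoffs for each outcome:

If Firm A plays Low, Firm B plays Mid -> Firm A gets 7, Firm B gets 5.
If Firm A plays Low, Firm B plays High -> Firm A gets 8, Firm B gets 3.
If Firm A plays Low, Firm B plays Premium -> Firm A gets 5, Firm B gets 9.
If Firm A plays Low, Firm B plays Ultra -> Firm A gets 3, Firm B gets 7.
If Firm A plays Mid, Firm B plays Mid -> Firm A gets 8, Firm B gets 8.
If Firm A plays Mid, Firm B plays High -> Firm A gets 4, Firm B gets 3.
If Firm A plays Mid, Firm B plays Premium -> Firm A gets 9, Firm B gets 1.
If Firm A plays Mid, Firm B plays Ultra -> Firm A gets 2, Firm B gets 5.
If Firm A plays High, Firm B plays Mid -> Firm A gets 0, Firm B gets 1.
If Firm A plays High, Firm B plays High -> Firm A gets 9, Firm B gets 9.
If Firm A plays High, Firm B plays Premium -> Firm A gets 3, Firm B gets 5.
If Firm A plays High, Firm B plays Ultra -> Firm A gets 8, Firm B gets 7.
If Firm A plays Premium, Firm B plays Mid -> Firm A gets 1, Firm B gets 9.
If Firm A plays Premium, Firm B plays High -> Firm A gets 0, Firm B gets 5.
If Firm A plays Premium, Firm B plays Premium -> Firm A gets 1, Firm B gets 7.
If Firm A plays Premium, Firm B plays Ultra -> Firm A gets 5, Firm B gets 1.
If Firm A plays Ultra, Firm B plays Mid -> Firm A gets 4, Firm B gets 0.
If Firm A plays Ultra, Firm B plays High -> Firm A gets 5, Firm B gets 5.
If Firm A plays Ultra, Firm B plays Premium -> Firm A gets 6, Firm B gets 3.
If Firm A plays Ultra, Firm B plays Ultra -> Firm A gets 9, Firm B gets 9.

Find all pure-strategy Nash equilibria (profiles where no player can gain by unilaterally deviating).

(Low, Mid): Firm A can switch to Mid (7 → 8). Not NE.
(Low, High): Firm A can switch to High (8 → 9). Not NE.
(Low, Premium): Firm A can switch to Mid (5 → 9). Not NE.
(Low, Ultra): Firm A can switch to High (3 → 8). Not NE.
(Mid, Mid): Firm A gets 8, best alternative 7; Firm B gets 8, best alternative 5. No profitable deviation — NE.
(Mid, High): Firm A can switch to Low (4 → 8). Not NE.
(Mid, Premium): Firm B can switch to Mid (1 → 8). Not NE.
(High, High): Firm A gets 9, best alternative 8; Firm B gets 9, best alternative 7. No profitable deviation — NE.
(Ultra, Ultra): Firm A gets 9, best alternative 8; Firm B gets 9, best alternative 5. No profitable deviation — NE.
(The remaining 11 profiles each have a profitable deviation by the same check.)

The pure Nash equilibria are (Mid, Mid); (High, High); (Ultra, Ultra).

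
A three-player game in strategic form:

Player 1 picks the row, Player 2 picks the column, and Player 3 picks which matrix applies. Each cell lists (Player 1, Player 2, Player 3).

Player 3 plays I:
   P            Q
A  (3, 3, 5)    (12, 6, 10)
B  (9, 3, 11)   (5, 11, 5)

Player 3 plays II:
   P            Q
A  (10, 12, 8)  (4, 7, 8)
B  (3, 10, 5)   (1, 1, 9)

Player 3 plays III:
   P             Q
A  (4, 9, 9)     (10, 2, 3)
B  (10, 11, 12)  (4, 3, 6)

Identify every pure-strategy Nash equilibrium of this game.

(A, Q, I), (B, P, III)

For each player, find the best response to each opponent profile; mutual best responses are the pure NE.
Player 1 against (P, I): payoffs 3, 9 → best response B.
Player 1 against (P, II): payoffs 10, 3 → best response A.
Player 1 against (P, III): payoffs 4, 10 → best response B.
Player 1 against (Q, I): payoffs 12, 5 → best response A.
Player 1 against (Q, II): payoffs 4, 1 → best response A.
Player 1 against (Q, III): payoffs 10, 4 → best response A.
Player 2 against (A, I): payoffs 3, 6 → best response Q.
Player 2 against (A, II): payoffs 12, 7 → best response P.
Player 2 against (A, III): payoffs 9, 2 → best response P.
Player 2 against (B, I): payoffs 3, 11 → best response Q.
Player 2 against (B, II): payoffs 10, 1 → best response P.
Player 2 against (B, III): payoffs 11, 3 → best response P.
Player 3 against (A, P): payoffs 5, 8, 9 → best response III.
Player 3 against (A, Q): payoffs 10, 8, 3 → best response I.
Player 3 against (B, P): payoffs 11, 5, 12 → best response III.
Player 3 against (B, Q): payoffs 5, 9, 6 → best response II.
Mutual best responses: (A, Q, I); (B, P, III).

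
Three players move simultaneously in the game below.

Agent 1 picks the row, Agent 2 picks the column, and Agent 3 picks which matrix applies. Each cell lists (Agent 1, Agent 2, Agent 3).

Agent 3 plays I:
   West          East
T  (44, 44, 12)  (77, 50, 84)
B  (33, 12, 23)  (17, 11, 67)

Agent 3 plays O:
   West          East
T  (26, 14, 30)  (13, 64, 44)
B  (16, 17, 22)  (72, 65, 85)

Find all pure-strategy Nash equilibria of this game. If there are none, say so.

Pure-strategy Nash equilibria: (T, East, I) and (B, East, O)

Mark each player's best response to every combination of opponents' strategies; a profile where every player is best-responding is a pure Nash equilibrium.
Agent 1 against (West, I): payoffs 44, 33 → best response T.
Agent 1 against (West, O): payoffs 26, 16 → best response T.
Agent 1 against (East, I): payoffs 77, 17 → best response T.
Agent 1 against (East, O): payoffs 13, 72 → best response B.
Agent 2 against (T, I): payoffs 44, 50 → best response East.
Agent 2 against (T, O): payoffs 14, 64 → best response East.
Agent 2 against (B, I): payoffs 12, 11 → best response West.
Agent 2 against (B, O): payoffs 17, 65 → best response East.
Agent 3 against (T, West): payoffs 12, 30 → best response O.
Agent 3 against (T, East): payoffs 84, 44 → best response I.
Agent 3 against (B, West): payoffs 23, 22 → best response I.
Agent 3 against (B, East): payoffs 67, 85 → best response O.
Mutual best responses: (T, East, I); (B, East, O).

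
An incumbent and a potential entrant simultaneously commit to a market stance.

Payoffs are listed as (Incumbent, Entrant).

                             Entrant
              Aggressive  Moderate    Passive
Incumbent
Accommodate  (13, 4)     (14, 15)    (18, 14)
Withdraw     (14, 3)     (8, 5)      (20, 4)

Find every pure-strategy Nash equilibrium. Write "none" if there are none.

(Accommodate, Moderate)

Incumbent against Aggressive: payoffs 13, 14 → best response Withdraw.
Incumbent against Moderate: payoffs 14, 8 → best response Accommodate.
Incumbent against Passive: payoffs 18, 20 → best response Withdraw.
Entrant against Accommodate: payoffs 4, 15, 14 → best response Moderate.
Entrant against Withdraw: payoffs 3, 5, 4 → best response Moderate.
Mutual best responses: (Accommodate, Moderate).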